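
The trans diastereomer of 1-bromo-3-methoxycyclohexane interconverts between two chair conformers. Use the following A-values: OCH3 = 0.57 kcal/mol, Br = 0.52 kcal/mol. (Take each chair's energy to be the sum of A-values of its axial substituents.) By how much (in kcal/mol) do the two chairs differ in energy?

C1 and C3 have the same parity, so for the trans isomer the two substituents are one axial and one equatorial in each chair.
Chair I (methoxy axial, bromo equatorial): E = 0.57 kcal/mol.
Chair II (methoxy equatorial, bromo axial): E = 0.52 kcal/mol.
ΔE = 0.57 − 0.52 = 0.05 kcal/mol; chair II is more stable.

0.05 kcal/mol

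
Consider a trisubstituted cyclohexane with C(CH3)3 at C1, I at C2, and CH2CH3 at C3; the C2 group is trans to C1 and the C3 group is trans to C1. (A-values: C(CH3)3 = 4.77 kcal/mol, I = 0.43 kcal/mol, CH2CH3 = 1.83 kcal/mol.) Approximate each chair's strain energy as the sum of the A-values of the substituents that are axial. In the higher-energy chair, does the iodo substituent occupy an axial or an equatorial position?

axial

Chair I (tert-butyl axial, iodo axial, ethyl equatorial): E = 5.20 kcal/mol.
Chair II (tert-butyl equatorial, iodo equatorial, ethyl axial): E = 1.83 kcal/mol.
Chair I is the less stable (higher-energy) conformer, and in that chair the iodo group is axial.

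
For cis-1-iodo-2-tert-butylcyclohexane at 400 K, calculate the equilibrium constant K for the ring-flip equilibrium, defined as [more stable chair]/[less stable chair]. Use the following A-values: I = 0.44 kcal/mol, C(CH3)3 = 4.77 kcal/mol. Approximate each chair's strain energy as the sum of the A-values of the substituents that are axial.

C1 and C2 have opposite parity, so for the cis isomer the two substituents are one axial and one equatorial in each chair.
Chair I (iodo axial, tert-butyl equatorial): E = 0.44 kcal/mol; chair II (iodo equatorial, tert-butyl axial): E = 4.77 kcal/mol.
ΔG = 4.33 kcal/mol between the two chairs.
K = exp(ΔG/RT) with R = 1.987×10⁻³ kcal mol⁻¹ K⁻¹ and T = 400 K gives K ≈ 232.

K ≈ 232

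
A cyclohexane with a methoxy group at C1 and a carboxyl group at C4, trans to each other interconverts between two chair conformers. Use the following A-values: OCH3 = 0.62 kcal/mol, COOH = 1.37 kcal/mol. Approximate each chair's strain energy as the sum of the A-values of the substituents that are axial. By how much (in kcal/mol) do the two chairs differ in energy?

1.99 kcal/mol

C1 and C4 have opposite parity, so for the trans isomer the two substituents are e,e in one chair and a,a in the other.
Chair I (methoxy axial, carboxyl axial): E = 1.99 kcal/mol.
Chair II (methoxy equatorial, carboxyl equatorial): E = 0.00 kcal/mol.
ΔE = 1.99 − 0.00 = 1.99 kcal/mol; chair II is more stable.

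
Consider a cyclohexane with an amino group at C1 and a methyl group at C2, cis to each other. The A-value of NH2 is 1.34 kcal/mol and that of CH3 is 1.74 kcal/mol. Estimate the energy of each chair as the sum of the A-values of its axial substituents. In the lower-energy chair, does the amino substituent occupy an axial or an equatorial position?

axial

C1 and C2 have opposite parity, so for the cis isomer the two substituents are one axial and one equatorial in each chair.
Chair I (amino axial, methyl equatorial): E = 1.34 kcal/mol.
Chair II (amino equatorial, methyl axial): E = 1.74 kcal/mol.
Chair I is the more stable (lower-energy) conformer, and in that chair the amino group is axial.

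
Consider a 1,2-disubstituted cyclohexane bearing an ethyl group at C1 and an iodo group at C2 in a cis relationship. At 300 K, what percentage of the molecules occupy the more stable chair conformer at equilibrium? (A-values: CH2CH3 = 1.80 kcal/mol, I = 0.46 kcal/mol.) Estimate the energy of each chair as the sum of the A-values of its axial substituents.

C1 and C2 have opposite parity, so for the cis isomer the two substituents are one axial and one equatorial in each chair.
Chair I (ethyl axial, iodo equatorial): E = 1.80 kcal/mol; chair II (ethyl equatorial, iodo axial): E = 0.46 kcal/mol.
ΔG = 1.34 kcal/mol between the two chairs.
K = exp(ΔG/RT) with R = 1.987×10⁻³ kcal mol⁻¹ K⁻¹ and T = 300 K gives K ≈ 9.47.
Fraction in the lower-energy chair = K/(K+1) = 90.4%.

90.4%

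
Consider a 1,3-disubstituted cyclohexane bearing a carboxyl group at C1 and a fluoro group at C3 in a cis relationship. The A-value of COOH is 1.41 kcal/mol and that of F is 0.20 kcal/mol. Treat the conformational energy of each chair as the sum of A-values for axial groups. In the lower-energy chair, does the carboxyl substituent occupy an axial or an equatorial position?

equatorial

C1 and C3 have the same parity, so for the cis isomer the two substituents are e,e in one chair and a,a in the other.
Chair I (carboxyl axial, fluoro axial): E = 1.61 kcal/mol.
Chair II (carboxyl equatorial, fluoro equatorial): E = 0.00 kcal/mol.
Chair II is the more stable (lower-energy) conformer, and in that chair the carboxyl group is equatorial.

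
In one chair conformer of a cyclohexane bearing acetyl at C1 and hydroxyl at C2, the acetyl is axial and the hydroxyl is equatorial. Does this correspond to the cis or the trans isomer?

cis

C1 and C2 have opposite parity, so their axial bonds point in opposite directions.
With opposite-parity carbons, two substituents on the same face are one axial and one equatorial; opposite faces give both axial or both equatorial.
Here the groups are axial/equatorial → same face → cis.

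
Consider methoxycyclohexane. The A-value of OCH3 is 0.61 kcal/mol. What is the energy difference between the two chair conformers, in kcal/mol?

0.61 kcal/mol

A monosubstituted cyclohexane has one chair with the methoxy group axial (E = A = 0.61 kcal/mol) and one with it equatorial (E = 0).
ΔE = 0.61 − 0 = 0.61 kcal/mol.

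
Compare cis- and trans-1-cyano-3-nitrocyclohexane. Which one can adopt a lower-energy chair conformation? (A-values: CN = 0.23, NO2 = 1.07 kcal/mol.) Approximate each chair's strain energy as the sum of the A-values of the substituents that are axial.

cis

At 1,3 positions (parity same): cis → (e,e or a,a); trans → (a,e or e,a).
Best chair for cis: E = 0.00 kcal/mol; best chair for trans: E = 0.23 kcal/mol.
The cis isomer is lower by 0.23 kcal/mol.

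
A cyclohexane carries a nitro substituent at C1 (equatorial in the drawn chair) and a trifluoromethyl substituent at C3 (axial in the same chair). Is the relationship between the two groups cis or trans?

trans

C1 and C3 have the same parity, so their axial bonds point in the same direction.
With same-parity carbons, two substituents on the same face are both axial or both equatorial; opposite faces give one of each.
Here the groups are equatorial/axial → opposite face → trans.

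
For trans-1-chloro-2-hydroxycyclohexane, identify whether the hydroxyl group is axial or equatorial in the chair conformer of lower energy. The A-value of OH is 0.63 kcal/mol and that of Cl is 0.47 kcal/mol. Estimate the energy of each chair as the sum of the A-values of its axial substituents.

equatorial

C1 and C2 have opposite parity, so for the trans isomer the two substituents are e,e in one chair and a,a in the other.
Chair I (hydroxyl axial, chloro axial): E = 1.10 kcal/mol.
Chair II (hydroxyl equatorial, chloro equatorial): E = 0.00 kcal/mol.
Chair II is the more stable (lower-energy) conformer, and in that chair the hydroxyl group is equatorial.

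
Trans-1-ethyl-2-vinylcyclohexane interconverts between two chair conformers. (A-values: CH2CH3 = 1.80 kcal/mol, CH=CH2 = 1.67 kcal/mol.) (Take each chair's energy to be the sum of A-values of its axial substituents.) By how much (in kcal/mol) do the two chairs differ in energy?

3.47 kcal/mol

C1 and C2 have opposite parity, so for the trans isomer the two substituents are e,e in one chair and a,a in the other.
Chair I (ethyl axial, vinyl axial): E = 3.47 kcal/mol.
Chair II (ethyl equatorial, vinyl equatorial): E = 0.00 kcal/mol.
ΔE = 3.47 − 0.00 = 3.47 kcal/mol; chair II is more stable.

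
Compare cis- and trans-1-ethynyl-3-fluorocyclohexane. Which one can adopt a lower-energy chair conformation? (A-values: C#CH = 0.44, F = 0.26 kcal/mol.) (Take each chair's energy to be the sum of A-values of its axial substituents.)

cis

At 1,3 positions (parity same): cis → (e,e or a,a); trans → (a,e or e,a).
Best chair for cis: E = 0.00 kcal/mol; best chair for trans: E = 0.26 kcal/mol.
The cis isomer is lower by 0.26 kcal/mol.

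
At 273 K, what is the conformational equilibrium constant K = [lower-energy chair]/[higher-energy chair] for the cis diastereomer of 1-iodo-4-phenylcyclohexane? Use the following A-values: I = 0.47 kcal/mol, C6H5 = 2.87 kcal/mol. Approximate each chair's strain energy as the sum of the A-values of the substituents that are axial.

C1 and C4 have opposite parity, so for the cis isomer the two substituents are one axial and one equatorial in each chair.
Chair I (iodo axial, phenyl equatorial): E = 0.47 kcal/mol; chair II (iodo equatorial, phenyl axial): E = 2.87 kcal/mol.
ΔG = 2.40 kcal/mol between the two chairs.
K = exp(ΔG/RT) with R = 1.987×10⁻³ kcal mol⁻¹ K⁻¹ and T = 273 K gives K ≈ 83.5.

K ≈ 83.5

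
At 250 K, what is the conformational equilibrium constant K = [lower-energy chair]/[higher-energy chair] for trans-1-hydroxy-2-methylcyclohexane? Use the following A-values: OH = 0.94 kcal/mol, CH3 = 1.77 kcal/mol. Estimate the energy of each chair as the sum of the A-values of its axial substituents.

C1 and C2 have opposite parity, so for the trans isomer the two substituents are e,e in one chair and a,a in the other.
Chair I (hydroxyl axial, methyl axial): E = 2.71 kcal/mol; chair II (hydroxyl equatorial, methyl equatorial): E = 0.00 kcal/mol.
ΔG = 2.71 kcal/mol between the two chairs.
K = exp(ΔG/RT) with R = 1.987×10⁻³ kcal mol⁻¹ K⁻¹ and T = 250 K gives K ≈ 234.

K ≈ 234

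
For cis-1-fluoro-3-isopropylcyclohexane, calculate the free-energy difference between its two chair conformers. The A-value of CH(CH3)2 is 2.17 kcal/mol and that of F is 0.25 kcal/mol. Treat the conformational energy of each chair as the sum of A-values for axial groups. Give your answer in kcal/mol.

C1 and C3 have the same parity, so for the cis isomer the two substituents are e,e in one chair and a,a in the other.
Chair I (isopropyl axial, fluoro axial): E = 2.42 kcal/mol.
Chair II (isopropyl equatorial, fluoro equatorial): E = 0.00 kcal/mol.
ΔE = 2.42 − 0.00 = 2.42 kcal/mol; chair II is more stable.

2.42 kcal/mol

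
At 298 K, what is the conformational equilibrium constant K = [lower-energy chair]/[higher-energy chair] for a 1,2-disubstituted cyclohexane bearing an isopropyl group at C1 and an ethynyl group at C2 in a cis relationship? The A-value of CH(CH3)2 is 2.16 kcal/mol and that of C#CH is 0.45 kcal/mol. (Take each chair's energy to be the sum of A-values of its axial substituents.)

K ≈ 18.0

C1 and C2 have opposite parity, so for the cis isomer the two substituents are one axial and one equatorial in each chair.
Chair I (isopropyl axial, ethynyl equatorial): E = 2.16 kcal/mol; chair II (isopropyl equatorial, ethynyl axial): E = 0.45 kcal/mol.
ΔG = 1.71 kcal/mol between the two chairs.
K = exp(ΔG/RT) with R = 1.987×10⁻³ kcal mol⁻¹ K⁻¹ and T = 298 K gives K ≈ 18.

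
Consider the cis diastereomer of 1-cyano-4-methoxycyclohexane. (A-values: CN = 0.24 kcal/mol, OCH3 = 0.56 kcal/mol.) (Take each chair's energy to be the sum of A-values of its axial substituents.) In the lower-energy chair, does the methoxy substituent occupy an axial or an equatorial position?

equatorial

C1 and C4 have opposite parity, so for the cis isomer the two substituents are one axial and one equatorial in each chair.
Chair I (cyano axial, methoxy equatorial): E = 0.24 kcal/mol.
Chair II (cyano equatorial, methoxy axial): E = 0.56 kcal/mol.
Chair I is the more stable (lower-energy) conformer, and in that chair the methoxy group is equatorial.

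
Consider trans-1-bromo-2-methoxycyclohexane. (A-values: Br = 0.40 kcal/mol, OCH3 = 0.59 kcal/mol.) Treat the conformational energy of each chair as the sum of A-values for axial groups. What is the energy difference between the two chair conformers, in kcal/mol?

0.99 kcal/mol

C1 and C2 have opposite parity, so for the trans isomer the two substituents are e,e in one chair and a,a in the other.
Chair I (bromo axial, methoxy axial): E = 0.99 kcal/mol.
Chair II (bromo equatorial, methoxy equatorial): E = 0.00 kcal/mol.
ΔE = 0.99 − 0.00 = 0.99 kcal/mol; chair II is more stable.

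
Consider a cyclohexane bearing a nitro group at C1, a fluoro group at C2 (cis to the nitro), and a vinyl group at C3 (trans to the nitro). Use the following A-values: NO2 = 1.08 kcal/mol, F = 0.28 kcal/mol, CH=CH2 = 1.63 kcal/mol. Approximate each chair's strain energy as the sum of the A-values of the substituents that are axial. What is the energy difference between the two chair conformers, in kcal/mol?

0.83 kcal/mol

Chair I (nitro axial, fluoro equatorial, vinyl equatorial): E = 1.08 kcal/mol.
Chair II (nitro equatorial, fluoro axial, vinyl axial): E = 1.91 kcal/mol.
ΔE = 1.91 − 1.08 = 0.83 kcal/mol; chair I is more stable.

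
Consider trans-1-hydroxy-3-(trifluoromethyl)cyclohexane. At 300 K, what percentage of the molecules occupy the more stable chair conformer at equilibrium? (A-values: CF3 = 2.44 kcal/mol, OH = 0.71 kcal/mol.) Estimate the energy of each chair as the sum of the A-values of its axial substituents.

C1 and C3 have the same parity, so for the trans isomer the two substituents are one axial and one equatorial in each chair.
Chair I (trifluoromethyl axial, hydroxyl equatorial): E = 2.44 kcal/mol; chair II (trifluoromethyl equatorial, hydroxyl axial): E = 0.71 kcal/mol.
ΔG = 1.73 kcal/mol between the two chairs.
K = exp(ΔG/RT) with R = 1.987×10⁻³ kcal mol⁻¹ K⁻¹ and T = 300 K gives K ≈ 18.2.
Fraction in the lower-energy chair = K/(K+1) = 94.8%.

94.8%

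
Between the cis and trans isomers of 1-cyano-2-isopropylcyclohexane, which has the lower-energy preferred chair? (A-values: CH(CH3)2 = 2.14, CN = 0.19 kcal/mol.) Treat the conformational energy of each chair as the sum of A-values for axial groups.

trans

At 1,2 positions (parity opposite): cis → (a,e or e,a); trans → (e,e or a,a).
Best chair for cis: E = 0.19 kcal/mol; best chair for trans: E = 0.00 kcal/mol.
The trans isomer is lower by 0.19 kcal/mol.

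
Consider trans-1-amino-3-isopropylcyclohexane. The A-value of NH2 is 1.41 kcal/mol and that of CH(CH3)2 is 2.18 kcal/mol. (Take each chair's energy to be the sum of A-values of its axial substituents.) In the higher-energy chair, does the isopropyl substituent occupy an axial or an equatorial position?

C1 and C3 have the same parity, so for the trans isomer the two substituents are one axial and one equatorial in each chair.
Chair I (amino axial, isopropyl equatorial): E = 1.41 kcal/mol.
Chair II (amino equatorial, isopropyl axial): E = 2.18 kcal/mol.
Chair II is the less stable (higher-energy) conformer, and in that chair the isopropyl group is axial.

axial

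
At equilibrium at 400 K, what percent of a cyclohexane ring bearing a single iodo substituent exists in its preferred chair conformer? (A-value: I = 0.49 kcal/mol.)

64.9%

One chair has the iodo group axial (E = 0.49 kcal/mol) and the other has it equatorial (E = 0).
ΔG = 0.49 kcal/mol between the two chairs.
K = exp(ΔG/RT) with R = 1.987×10⁻³ kcal mol⁻¹ K⁻¹ and T = 400 K gives K ≈ 1.85.
Fraction in the lower-energy chair = K/(K+1) = 64.9%.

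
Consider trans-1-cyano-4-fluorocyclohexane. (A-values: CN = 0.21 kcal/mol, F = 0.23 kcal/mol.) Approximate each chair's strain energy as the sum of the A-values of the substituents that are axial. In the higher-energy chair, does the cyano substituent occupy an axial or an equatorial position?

axial

C1 and C4 have opposite parity, so for the trans isomer the two substituents are e,e in one chair and a,a in the other.
Chair I (cyano axial, fluoro axial): E = 0.44 kcal/mol.
Chair II (cyano equatorial, fluoro equatorial): E = 0.00 kcal/mol.
Chair I is the less stable (higher-energy) conformer, and in that chair the cyano group is axial.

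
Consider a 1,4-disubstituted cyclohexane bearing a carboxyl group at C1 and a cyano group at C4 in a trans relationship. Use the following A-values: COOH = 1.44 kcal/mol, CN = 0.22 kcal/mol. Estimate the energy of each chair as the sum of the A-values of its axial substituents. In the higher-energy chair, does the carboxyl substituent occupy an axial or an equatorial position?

axial

C1 and C4 have opposite parity, so for the trans isomer the two substituents are e,e in one chair and a,a in the other.
Chair I (carboxyl axial, cyano axial): E = 1.66 kcal/mol.
Chair II (carboxyl equatorial, cyano equatorial): E = 0.00 kcal/mol.
Chair I is the less stable (higher-energy) conformer, and in that chair the carboxyl group is axial.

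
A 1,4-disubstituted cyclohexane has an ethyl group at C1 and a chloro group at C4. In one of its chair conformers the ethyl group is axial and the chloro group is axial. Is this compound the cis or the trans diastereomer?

C1 and C4 have opposite parity, so their axial bonds point in opposite directions.
With opposite-parity carbons, two substituents on the same face are one axial and one equatorial; opposite faces give both axial or both equatorial.
Here the groups are axial/axial → opposite face → trans.

trans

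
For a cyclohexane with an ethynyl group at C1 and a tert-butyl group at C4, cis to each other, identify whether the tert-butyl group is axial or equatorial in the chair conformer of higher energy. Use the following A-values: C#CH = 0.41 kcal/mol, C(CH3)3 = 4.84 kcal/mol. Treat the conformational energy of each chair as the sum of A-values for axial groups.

C1 and C4 have opposite parity, so for the cis isomer the two substituents are one axial and one equatorial in each chair.
Chair I (ethynyl axial, tert-butyl equatorial): E = 0.41 kcal/mol.
Chair II (ethynyl equatorial, tert-butyl axial): E = 4.84 kcal/mol.
Chair II is the less stable (higher-energy) conformer, and in that chair the tert-butyl group is axial.

axial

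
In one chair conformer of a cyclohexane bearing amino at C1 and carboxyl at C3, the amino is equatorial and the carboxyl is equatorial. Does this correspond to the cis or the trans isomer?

C1 and C3 have the same parity, so their axial bonds point in the same direction.
With same-parity carbons, two substituents on the same face are both axial or both equatorial; opposite faces give one of each.
Here the groups are equatorial/equatorial → same face → cis.

cis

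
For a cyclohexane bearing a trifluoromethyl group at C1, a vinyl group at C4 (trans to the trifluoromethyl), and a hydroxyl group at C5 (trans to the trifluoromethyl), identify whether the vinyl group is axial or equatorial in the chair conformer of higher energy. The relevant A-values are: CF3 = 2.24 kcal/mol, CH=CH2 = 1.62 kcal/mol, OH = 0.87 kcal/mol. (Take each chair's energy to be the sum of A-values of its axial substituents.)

Chair I (trifluoromethyl axial, vinyl axial, hydroxyl equatorial): E = 3.86 kcal/mol.
Chair II (trifluoromethyl equatorial, vinyl equatorial, hydroxyl axial): E = 0.87 kcal/mol.
Chair I is the less stable (higher-energy) conformer, and in that chair the vinyl group is axial.

axial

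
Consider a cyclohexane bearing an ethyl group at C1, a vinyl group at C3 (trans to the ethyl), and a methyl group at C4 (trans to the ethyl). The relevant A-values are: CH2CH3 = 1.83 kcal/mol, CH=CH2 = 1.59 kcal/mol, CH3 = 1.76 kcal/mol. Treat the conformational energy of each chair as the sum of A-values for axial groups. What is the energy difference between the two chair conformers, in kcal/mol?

2.00 kcal/mol

Chair I (ethyl axial, vinyl equatorial, methyl axial): E = 3.59 kcal/mol.
Chair II (ethyl equatorial, vinyl axial, methyl equatorial): E = 1.59 kcal/mol.
ΔE = 3.59 − 1.59 = 2.00 kcal/mol; chair II is more stable.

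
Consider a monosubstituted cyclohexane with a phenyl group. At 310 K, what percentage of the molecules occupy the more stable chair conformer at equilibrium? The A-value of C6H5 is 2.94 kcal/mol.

99.2%

One chair has the phenyl group axial (E = 2.94 kcal/mol) and the other has it equatorial (E = 0).
ΔG = 2.94 kcal/mol between the two chairs.
K = exp(ΔG/RT) with R = 1.987×10⁻³ kcal mol⁻¹ K⁻¹ and T = 310 K gives K ≈ 118.
Fraction in the lower-energy chair = K/(K+1) = 99.2%.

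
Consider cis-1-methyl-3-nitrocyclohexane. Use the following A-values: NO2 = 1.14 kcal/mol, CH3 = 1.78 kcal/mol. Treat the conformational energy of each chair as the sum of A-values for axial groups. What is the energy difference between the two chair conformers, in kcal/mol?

2.92 kcal/mol

C1 and C3 have the same parity, so for the cis isomer the two substituents are e,e in one chair and a,a in the other.
Chair I (nitro axial, methyl axial): E = 2.92 kcal/mol.
Chair II (nitro equatorial, methyl equatorial): E = 0.00 kcal/mol.
ΔE = 2.92 − 0.00 = 2.92 kcal/mol; chair II is more stable.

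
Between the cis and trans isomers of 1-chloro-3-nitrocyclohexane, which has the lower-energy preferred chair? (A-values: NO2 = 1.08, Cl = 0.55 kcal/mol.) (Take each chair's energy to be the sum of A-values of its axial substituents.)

At 1,3 positions (parity same): cis → (e,e or a,a); trans → (a,e or e,a).
Best chair for cis: E = 0.00 kcal/mol; best chair for trans: E = 0.55 kcal/mol.
The cis isomer is lower by 0.55 kcal/mol.

cis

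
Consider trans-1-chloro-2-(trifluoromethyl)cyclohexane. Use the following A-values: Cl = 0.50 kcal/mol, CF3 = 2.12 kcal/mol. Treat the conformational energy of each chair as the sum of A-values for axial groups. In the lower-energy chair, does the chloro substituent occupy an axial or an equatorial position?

C1 and C2 have opposite parity, so for the trans isomer the two substituents are e,e in one chair and a,a in the other.
Chair I (chloro axial, trifluoromethyl axial): E = 2.62 kcal/mol.
Chair II (chloro equatorial, trifluoromethyl equatorial): E = 0.00 kcal/mol.
Chair II is the more stable (lower-energy) conformer, and in that chair the chloro group is equatorial.

equatorial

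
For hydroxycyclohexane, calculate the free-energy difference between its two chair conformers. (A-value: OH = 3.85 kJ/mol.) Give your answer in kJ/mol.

A monosubstituted cyclohexane has one chair with the hydroxyl group axial (E = A = 3.85 kJ/mol) and one with it equatorial (E = 0).
ΔE = 3.85 − 0 = 3.85 kJ/mol.

3.85 kJ/mol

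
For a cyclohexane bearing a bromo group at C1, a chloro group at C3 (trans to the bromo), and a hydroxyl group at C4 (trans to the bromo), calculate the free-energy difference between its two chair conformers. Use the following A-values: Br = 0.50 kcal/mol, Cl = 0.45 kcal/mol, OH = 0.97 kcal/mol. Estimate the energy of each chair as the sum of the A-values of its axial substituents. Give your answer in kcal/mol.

1.02 kcal/mol

Chair I (bromo axial, chloro equatorial, hydroxyl axial): E = 1.47 kcal/mol.
Chair II (bromo equatorial, chloro axial, hydroxyl equatorial): E = 0.45 kcal/mol.
ΔE = 1.47 − 0.45 = 1.02 kcal/mol; chair II is more stable.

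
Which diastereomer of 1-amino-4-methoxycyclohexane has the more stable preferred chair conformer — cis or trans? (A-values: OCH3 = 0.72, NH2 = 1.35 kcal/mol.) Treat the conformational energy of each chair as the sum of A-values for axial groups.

At 1,4 positions (parity opposite): cis → (a,e or e,a); trans → (e,e or a,a).
Best chair for cis: E = 0.72 kcal/mol; best chair for trans: E = 0.00 kcal/mol.
The trans isomer is lower by 0.72 kcal/mol.

trans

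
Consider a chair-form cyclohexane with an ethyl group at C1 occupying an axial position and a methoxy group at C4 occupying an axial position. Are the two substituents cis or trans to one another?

C1 and C4 have opposite parity, so their axial bonds point in opposite directions.
With opposite-parity carbons, two substituents on the same face are one axial and one equatorial; opposite faces give both axial or both equatorial.
Here the groups are axial/axial → opposite face → trans.

trans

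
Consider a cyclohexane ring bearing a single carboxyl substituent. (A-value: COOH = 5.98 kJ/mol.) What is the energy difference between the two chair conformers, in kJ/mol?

A monosubstituted cyclohexane has one chair with the carboxyl group axial (E = A = 5.98 kJ/mol) and one with it equatorial (E = 0).
ΔE = 5.98 − 0 = 5.98 kJ/mol.

5.98 kJ/mol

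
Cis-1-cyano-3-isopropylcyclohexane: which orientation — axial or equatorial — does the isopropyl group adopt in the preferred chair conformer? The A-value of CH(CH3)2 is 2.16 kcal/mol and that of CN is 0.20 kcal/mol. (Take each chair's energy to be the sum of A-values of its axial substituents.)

equatorial

C1 and C3 have the same parity, so for the cis isomer the two substituents are e,e in one chair and a,a in the other.
Chair I (isopropyl axial, cyano axial): E = 2.36 kcal/mol.
Chair II (isopropyl equatorial, cyano equatorial): E = 0.00 kcal/mol.
Chair II is the more stable (lower-energy) conformer, and in that chair the isopropyl group is equatorial.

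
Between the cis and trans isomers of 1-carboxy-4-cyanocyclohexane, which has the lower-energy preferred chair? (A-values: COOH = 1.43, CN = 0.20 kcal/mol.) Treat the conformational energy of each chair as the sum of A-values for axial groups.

trans

At 1,4 positions (parity opposite): cis → (a,e or e,a); trans → (e,e or a,a).
Best chair for cis: E = 0.20 kcal/mol; best chair for trans: E = 0.00 kcal/mol.
The trans isomer is lower by 0.20 kcal/mol.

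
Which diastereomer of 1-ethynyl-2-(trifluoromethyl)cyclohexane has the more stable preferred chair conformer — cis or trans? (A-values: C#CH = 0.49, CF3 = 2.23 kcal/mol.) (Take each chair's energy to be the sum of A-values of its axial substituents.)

At 1,2 positions (parity opposite): cis → (a,e or e,a); trans → (e,e or a,a).
Best chair for cis: E = 0.49 kcal/mol; best chair for trans: E = 0.00 kcal/mol.
The trans isomer is lower by 0.49 kcal/mol.

trans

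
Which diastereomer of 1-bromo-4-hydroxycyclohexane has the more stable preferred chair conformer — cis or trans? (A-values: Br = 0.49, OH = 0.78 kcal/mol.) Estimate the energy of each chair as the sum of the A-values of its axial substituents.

At 1,4 positions (parity opposite): cis → (a,e or e,a); trans → (e,e or a,a).
Best chair for cis: E = 0.49 kcal/mol; best chair for trans: E = 0.00 kcal/mol.
The trans isomer is lower by 0.49 kcal/mol.

trans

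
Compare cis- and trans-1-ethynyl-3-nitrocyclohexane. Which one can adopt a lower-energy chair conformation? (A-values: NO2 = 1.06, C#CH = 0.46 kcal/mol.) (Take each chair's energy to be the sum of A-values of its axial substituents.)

At 1,3 positions (parity same): cis → (e,e or a,a); trans → (a,e or e,a).
Best chair for cis: E = 0.00 kcal/mol; best chair for trans: E = 0.46 kcal/mol.
The cis isomer is lower by 0.46 kcal/mol.

cis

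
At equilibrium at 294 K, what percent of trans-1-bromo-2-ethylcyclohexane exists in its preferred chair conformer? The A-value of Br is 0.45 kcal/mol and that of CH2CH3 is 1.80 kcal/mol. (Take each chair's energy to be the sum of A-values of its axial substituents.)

C1 and C2 have opposite parity, so for the trans isomer the two substituents are e,e in one chair and a,a in the other.
Chair I (bromo axial, ethyl axial): E = 2.25 kcal/mol; chair II (bromo equatorial, ethyl equatorial): E = 0.00 kcal/mol.
ΔG = 2.25 kcal/mol between the two chairs.
K = exp(ΔG/RT) with R = 1.987×10⁻³ kcal mol⁻¹ K⁻¹ and T = 294 K gives K ≈ 47.1.
Fraction in the lower-energy chair = K/(K+1) = 97.9%.

97.9%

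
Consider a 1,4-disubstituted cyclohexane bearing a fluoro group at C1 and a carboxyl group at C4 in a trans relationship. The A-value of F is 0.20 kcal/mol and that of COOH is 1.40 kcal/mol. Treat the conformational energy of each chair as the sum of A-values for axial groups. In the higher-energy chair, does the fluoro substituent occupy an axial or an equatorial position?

axial

C1 and C4 have opposite parity, so for the trans isomer the two substituents are e,e in one chair and a,a in the other.
Chair I (fluoro axial, carboxyl axial): E = 1.60 kcal/mol.
Chair II (fluoro equatorial, carboxyl equatorial): E = 0.00 kcal/mol.
Chair I is the less stable (higher-energy) conformer, and in that chair the fluoro group is axial.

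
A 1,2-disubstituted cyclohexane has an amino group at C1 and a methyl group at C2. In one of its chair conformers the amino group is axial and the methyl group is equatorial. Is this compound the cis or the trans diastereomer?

C1 and C2 have opposite parity, so their axial bonds point in opposite directions.
With opposite-parity carbons, two substituents on the same face are one axial and one equatorial; opposite faces give both axial or both equatorial.
Here the groups are axial/equatorial → same face → cis.

cis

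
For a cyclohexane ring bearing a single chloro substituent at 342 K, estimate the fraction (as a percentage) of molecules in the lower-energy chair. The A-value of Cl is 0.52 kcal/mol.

68.2%

One chair has the chloro group axial (E = 0.52 kcal/mol) and the other has it equatorial (E = 0).
ΔG = 0.52 kcal/mol between the two chairs.
K = exp(ΔG/RT) with R = 1.987×10⁻³ kcal mol⁻¹ K⁻¹ and T = 342 K gives K ≈ 2.15.
Fraction in the lower-energy chair = K/(K+1) = 68.2%.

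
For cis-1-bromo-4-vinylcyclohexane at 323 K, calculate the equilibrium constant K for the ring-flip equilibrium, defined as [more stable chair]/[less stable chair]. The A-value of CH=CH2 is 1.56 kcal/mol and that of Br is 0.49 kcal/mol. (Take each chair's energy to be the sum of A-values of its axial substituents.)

K ≈ 5.30

C1 and C4 have opposite parity, so for the cis isomer the two substituents are one axial and one equatorial in each chair.
Chair I (vinyl axial, bromo equatorial): E = 1.56 kcal/mol; chair II (vinyl equatorial, bromo axial): E = 0.49 kcal/mol.
ΔG = 1.07 kcal/mol between the two chairs.
K = exp(ΔG/RT) with R = 1.987×10⁻³ kcal mol⁻¹ K⁻¹ and T = 323 K gives K ≈ 5.3.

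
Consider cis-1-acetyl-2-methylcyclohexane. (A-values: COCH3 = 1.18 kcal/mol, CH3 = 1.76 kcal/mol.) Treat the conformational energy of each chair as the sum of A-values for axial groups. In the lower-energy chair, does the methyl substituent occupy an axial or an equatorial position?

C1 and C2 have opposite parity, so for the cis isomer the two substituents are one axial and one equatorial in each chair.
Chair I (acetyl axial, methyl equatorial): E = 1.18 kcal/mol.
Chair II (acetyl equatorial, methyl axial): E = 1.76 kcal/mol.
Chair I is the more stable (lower-energy) conformer, and in that chair the methyl group is equatorial.

equatorial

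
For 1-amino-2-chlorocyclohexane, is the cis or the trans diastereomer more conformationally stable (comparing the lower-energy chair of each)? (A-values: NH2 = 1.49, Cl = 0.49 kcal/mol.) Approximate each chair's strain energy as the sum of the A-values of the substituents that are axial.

At 1,2 positions (parity opposite): cis → (a,e or e,a); trans → (e,e or a,a).
Best chair for cis: E = 0.49 kcal/mol; best chair for trans: E = 0.00 kcal/mol.
The trans isomer is lower by 0.49 kcal/mol.

trans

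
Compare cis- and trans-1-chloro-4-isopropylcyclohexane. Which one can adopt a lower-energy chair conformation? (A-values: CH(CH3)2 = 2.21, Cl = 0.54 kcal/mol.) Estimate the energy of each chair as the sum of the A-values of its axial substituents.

trans

At 1,4 positions (parity opposite): cis → (a,e or e,a); trans → (e,e or a,a).
Best chair for cis: E = 0.54 kcal/mol; best chair for trans: E = 0.00 kcal/mol.
The trans isomer is lower by 0.54 kcal/mol.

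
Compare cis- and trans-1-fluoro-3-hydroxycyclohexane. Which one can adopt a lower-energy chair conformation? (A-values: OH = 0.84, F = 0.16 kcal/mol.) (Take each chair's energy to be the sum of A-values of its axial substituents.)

cis

At 1,3 positions (parity same): cis → (e,e or a,a); trans → (a,e or e,a).
Best chair for cis: E = 0.00 kcal/mol; best chair for trans: E = 0.16 kcal/mol.
The cis isomer is lower by 0.16 kcal/mol.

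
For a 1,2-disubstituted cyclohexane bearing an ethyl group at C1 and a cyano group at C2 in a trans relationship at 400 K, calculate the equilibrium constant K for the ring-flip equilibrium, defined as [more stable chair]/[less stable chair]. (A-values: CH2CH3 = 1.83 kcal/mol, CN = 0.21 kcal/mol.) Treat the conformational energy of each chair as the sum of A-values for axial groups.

K ≈ 13.0

C1 and C2 have opposite parity, so for the trans isomer the two substituents are e,e in one chair and a,a in the other.
Chair I (ethyl axial, cyano axial): E = 2.04 kcal/mol; chair II (ethyl equatorial, cyano equatorial): E = 0.00 kcal/mol.
ΔG = 2.04 kcal/mol between the two chairs.
K = exp(ΔG/RT) with R = 1.987×10⁻³ kcal mol⁻¹ K⁻¹ and T = 400 K gives K ≈ 13.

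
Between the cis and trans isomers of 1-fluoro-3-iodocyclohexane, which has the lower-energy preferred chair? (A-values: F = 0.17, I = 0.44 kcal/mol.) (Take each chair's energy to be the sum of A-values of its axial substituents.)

At 1,3 positions (parity same): cis → (e,e or a,a); trans → (a,e or e,a).
Best chair for cis: E = 0.00 kcal/mol; best chair for trans: E = 0.17 kcal/mol.
The cis isomer is lower by 0.17 kcal/mol.

cis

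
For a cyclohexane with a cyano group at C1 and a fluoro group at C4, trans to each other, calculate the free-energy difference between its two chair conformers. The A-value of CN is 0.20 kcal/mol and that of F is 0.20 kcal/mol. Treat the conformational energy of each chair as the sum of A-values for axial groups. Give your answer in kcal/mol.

0.40 kcal/mol

C1 and C4 have opposite parity, so for the trans isomer the two substituents are e,e in one chair and a,a in the other.
Chair I (cyano axial, fluoro axial): E = 0.40 kcal/mol.
Chair II (cyano equatorial, fluoro equatorial): E = 0.00 kcal/mol.
ΔE = 0.40 − 0.00 = 0.40 kcal/mol; chair II is more stable.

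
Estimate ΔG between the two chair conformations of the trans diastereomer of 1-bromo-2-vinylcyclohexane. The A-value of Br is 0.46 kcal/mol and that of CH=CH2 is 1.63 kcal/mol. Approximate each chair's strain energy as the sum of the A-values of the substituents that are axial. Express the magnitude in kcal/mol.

2.09 kcal/mol

C1 and C2 have opposite parity, so for the trans isomer the two substituents are e,e in one chair and a,a in the other.
Chair I (bromo axial, vinyl axial): E = 2.09 kcal/mol.
Chair II (bromo equatorial, vinyl equatorial): E = 0.00 kcal/mol.
ΔE = 2.09 − 0.00 = 2.09 kcal/mol; chair II is more stable.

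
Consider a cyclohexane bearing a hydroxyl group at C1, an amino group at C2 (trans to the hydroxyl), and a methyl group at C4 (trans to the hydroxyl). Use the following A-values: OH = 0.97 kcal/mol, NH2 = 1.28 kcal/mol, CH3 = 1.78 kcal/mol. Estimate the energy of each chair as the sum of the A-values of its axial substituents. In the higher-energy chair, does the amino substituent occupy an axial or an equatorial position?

Chair I (hydroxyl axial, amino axial, methyl axial): E = 4.03 kcal/mol.
Chair II (hydroxyl equatorial, amino equatorial, methyl equatorial): E = 0.00 kcal/mol.
Chair I is the less stable (higher-energy) conformer, and in that chair the amino group is axial.

axial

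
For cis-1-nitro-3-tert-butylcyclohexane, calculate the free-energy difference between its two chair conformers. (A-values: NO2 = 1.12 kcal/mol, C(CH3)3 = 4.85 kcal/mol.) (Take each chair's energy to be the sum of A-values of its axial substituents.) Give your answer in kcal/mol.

5.97 kcal/mol

C1 and C3 have the same parity, so for the cis isomer the two substituents are e,e in one chair and a,a in the other.
Chair I (nitro axial, tert-butyl axial): E = 5.97 kcal/mol.
Chair II (nitro equatorial, tert-butyl equatorial): E = 0.00 kcal/mol.
ΔE = 5.97 − 0.00 = 5.97 kcal/mol; chair II is more stable.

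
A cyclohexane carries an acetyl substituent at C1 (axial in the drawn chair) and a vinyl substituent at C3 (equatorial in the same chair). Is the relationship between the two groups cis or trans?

trans

C1 and C3 have the same parity, so their axial bonds point in the same direction.
With same-parity carbons, two substituents on the same face are both axial or both equatorial; opposite faces give one of each.
Here the groups are axial/equatorial → opposite face → trans.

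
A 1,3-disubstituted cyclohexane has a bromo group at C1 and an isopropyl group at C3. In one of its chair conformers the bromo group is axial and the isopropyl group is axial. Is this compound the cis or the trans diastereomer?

C1 and C3 have the same parity, so their axial bonds point in the same direction.
With same-parity carbons, two substituents on the same face are both axial or both equatorial; opposite faces give one of each.
Here the groups are axial/axial → same face → cis.

cis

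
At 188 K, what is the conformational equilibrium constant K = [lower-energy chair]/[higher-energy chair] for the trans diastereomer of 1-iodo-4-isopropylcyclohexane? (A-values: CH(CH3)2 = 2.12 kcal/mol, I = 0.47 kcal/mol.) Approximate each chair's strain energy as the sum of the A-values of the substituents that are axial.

C1 and C4 have opposite parity, so for the trans isomer the two substituents are e,e in one chair and a,a in the other.
Chair I (isopropyl axial, iodo axial): E = 2.59 kcal/mol; chair II (isopropyl equatorial, iodo equatorial): E = 0.00 kcal/mol.
ΔG = 2.59 kcal/mol between the two chairs.
K = exp(ΔG/RT) with R = 1.987×10⁻³ kcal mol⁻¹ K⁻¹ and T = 188 K gives K ≈ 1.03e+03.

K ≈ 1026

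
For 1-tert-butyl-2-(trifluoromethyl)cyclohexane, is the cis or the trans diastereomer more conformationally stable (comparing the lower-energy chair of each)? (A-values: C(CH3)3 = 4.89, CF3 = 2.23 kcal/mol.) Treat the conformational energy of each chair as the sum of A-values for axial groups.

At 1,2 positions (parity opposite): cis → (a,e or e,a); trans → (e,e or a,a).
Best chair for cis: E = 2.23 kcal/mol; best chair for trans: E = 0.00 kcal/mol.
The trans isomer is lower by 2.23 kcal/mol.

trans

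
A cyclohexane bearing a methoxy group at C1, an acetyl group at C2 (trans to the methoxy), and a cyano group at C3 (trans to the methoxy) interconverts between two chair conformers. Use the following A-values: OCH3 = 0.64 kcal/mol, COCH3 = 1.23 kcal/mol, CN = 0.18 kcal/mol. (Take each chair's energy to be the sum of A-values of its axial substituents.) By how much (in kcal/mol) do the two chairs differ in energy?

Chair I (methoxy axial, acetyl axial, cyano equatorial): E = 1.87 kcal/mol.
Chair II (methoxy equatorial, acetyl equatorial, cyano axial): E = 0.18 kcal/mol.
ΔE = 1.87 − 0.18 = 1.69 kcal/mol; chair II is more stable.

1.69 kcal/mol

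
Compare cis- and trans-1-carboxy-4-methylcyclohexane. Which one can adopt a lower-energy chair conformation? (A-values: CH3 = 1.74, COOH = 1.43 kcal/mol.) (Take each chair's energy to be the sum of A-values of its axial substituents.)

trans

At 1,4 positions (parity opposite): cis → (a,e or e,a); trans → (e,e or a,a).
Best chair for cis: E = 1.43 kcal/mol; best chair for trans: E = 0.00 kcal/mol.
The trans isomer is lower by 1.43 kcal/mol.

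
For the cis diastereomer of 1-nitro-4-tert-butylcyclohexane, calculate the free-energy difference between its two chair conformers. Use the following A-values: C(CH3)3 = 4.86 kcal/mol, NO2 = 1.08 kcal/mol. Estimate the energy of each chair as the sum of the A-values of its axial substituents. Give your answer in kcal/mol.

C1 and C4 have opposite parity, so for the cis isomer the two substituents are one axial and one equatorial in each chair.
Chair I (tert-butyl axial, nitro equatorial): E = 4.86 kcal/mol.
Chair II (tert-butyl equatorial, nitro axial): E = 1.08 kcal/mol.
ΔE = 4.86 − 1.08 = 3.78 kcal/mol; chair II is more stable.

3.78 kcal/mol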